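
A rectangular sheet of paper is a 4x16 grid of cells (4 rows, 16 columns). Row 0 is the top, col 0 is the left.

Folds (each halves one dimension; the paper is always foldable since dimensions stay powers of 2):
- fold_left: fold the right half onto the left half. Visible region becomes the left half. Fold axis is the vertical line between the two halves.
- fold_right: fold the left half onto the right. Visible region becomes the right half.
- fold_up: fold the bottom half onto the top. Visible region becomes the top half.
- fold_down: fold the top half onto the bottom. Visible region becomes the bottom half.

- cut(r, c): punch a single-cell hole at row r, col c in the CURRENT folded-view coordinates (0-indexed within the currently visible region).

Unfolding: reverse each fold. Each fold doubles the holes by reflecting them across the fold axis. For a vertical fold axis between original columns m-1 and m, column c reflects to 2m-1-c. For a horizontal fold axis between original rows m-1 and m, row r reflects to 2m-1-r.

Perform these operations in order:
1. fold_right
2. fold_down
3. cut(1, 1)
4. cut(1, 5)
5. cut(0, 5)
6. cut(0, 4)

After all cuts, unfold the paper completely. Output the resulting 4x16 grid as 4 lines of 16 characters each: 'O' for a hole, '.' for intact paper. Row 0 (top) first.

Answer: ..O...O..O...O..
..OO........OO..
..OO........OO..
..O...O..O...O..

Derivation:
Op 1 fold_right: fold axis v@8; visible region now rows[0,4) x cols[8,16) = 4x8
Op 2 fold_down: fold axis h@2; visible region now rows[2,4) x cols[8,16) = 2x8
Op 3 cut(1, 1): punch at orig (3,9); cuts so far [(3, 9)]; region rows[2,4) x cols[8,16) = 2x8
Op 4 cut(1, 5): punch at orig (3,13); cuts so far [(3, 9), (3, 13)]; region rows[2,4) x cols[8,16) = 2x8
Op 5 cut(0, 5): punch at orig (2,13); cuts so far [(2, 13), (3, 9), (3, 13)]; region rows[2,4) x cols[8,16) = 2x8
Op 6 cut(0, 4): punch at orig (2,12); cuts so far [(2, 12), (2, 13), (3, 9), (3, 13)]; region rows[2,4) x cols[8,16) = 2x8
Unfold 1 (reflect across h@2): 8 holes -> [(0, 9), (0, 13), (1, 12), (1, 13), (2, 12), (2, 13), (3, 9), (3, 13)]
Unfold 2 (reflect across v@8): 16 holes -> [(0, 2), (0, 6), (0, 9), (0, 13), (1, 2), (1, 3), (1, 12), (1, 13), (2, 2), (2, 3), (2, 12), (2, 13), (3, 2), (3, 6), (3, 9), (3, 13)]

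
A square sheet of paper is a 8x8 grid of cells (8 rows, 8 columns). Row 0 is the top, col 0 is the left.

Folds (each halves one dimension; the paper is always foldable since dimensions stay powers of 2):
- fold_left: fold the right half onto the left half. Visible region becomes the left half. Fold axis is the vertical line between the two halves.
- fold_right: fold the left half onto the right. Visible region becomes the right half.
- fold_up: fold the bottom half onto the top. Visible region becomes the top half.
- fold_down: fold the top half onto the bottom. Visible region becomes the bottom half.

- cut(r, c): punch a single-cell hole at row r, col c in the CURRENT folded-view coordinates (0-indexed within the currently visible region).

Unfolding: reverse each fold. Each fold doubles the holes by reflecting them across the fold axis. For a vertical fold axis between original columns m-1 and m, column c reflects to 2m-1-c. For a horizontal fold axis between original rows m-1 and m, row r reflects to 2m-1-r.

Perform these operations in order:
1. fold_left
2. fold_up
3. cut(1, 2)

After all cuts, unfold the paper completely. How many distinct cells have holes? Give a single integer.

Op 1 fold_left: fold axis v@4; visible region now rows[0,8) x cols[0,4) = 8x4
Op 2 fold_up: fold axis h@4; visible region now rows[0,4) x cols[0,4) = 4x4
Op 3 cut(1, 2): punch at orig (1,2); cuts so far [(1, 2)]; region rows[0,4) x cols[0,4) = 4x4
Unfold 1 (reflect across h@4): 2 holes -> [(1, 2), (6, 2)]
Unfold 2 (reflect across v@4): 4 holes -> [(1, 2), (1, 5), (6, 2), (6, 5)]

Answer: 4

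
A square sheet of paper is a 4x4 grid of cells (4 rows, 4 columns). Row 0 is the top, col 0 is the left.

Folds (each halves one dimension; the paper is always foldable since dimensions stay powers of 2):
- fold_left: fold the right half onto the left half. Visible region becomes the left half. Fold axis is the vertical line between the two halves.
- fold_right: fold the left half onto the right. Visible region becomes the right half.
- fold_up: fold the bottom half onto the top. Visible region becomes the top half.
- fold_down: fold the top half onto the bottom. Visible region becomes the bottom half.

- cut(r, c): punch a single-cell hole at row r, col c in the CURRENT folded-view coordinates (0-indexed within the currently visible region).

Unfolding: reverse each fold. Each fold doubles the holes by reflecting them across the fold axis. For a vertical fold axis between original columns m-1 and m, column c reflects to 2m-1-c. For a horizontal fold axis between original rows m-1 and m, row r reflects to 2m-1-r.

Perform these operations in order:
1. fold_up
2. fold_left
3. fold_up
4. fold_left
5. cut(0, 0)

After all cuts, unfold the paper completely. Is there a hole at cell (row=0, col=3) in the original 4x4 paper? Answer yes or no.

Answer: yes

Derivation:
Op 1 fold_up: fold axis h@2; visible region now rows[0,2) x cols[0,4) = 2x4
Op 2 fold_left: fold axis v@2; visible region now rows[0,2) x cols[0,2) = 2x2
Op 3 fold_up: fold axis h@1; visible region now rows[0,1) x cols[0,2) = 1x2
Op 4 fold_left: fold axis v@1; visible region now rows[0,1) x cols[0,1) = 1x1
Op 5 cut(0, 0): punch at orig (0,0); cuts so far [(0, 0)]; region rows[0,1) x cols[0,1) = 1x1
Unfold 1 (reflect across v@1): 2 holes -> [(0, 0), (0, 1)]
Unfold 2 (reflect across h@1): 4 holes -> [(0, 0), (0, 1), (1, 0), (1, 1)]
Unfold 3 (reflect across v@2): 8 holes -> [(0, 0), (0, 1), (0, 2), (0, 3), (1, 0), (1, 1), (1, 2), (1, 3)]
Unfold 4 (reflect across h@2): 16 holes -> [(0, 0), (0, 1), (0, 2), (0, 3), (1, 0), (1, 1), (1, 2), (1, 3), (2, 0), (2, 1), (2, 2), (2, 3), (3, 0), (3, 1), (3, 2), (3, 3)]
Holes: [(0, 0), (0, 1), (0, 2), (0, 3), (1, 0), (1, 1), (1, 2), (1, 3), (2, 0), (2, 1), (2, 2), (2, 3), (3, 0), (3, 1), (3, 2), (3, 3)]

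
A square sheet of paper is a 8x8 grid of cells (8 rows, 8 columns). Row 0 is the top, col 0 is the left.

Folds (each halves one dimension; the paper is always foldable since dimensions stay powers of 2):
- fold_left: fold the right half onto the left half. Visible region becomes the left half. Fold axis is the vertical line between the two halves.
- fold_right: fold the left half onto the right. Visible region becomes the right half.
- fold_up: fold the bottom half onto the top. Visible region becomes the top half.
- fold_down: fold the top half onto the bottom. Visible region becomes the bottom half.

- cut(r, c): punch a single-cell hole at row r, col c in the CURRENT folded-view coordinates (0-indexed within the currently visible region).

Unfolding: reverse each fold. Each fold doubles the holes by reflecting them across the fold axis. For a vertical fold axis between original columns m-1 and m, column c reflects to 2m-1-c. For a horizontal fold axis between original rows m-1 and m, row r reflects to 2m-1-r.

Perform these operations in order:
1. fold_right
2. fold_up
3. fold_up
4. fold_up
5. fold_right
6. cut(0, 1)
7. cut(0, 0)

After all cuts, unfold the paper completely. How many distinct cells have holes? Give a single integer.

Answer: 64

Derivation:
Op 1 fold_right: fold axis v@4; visible region now rows[0,8) x cols[4,8) = 8x4
Op 2 fold_up: fold axis h@4; visible region now rows[0,4) x cols[4,8) = 4x4
Op 3 fold_up: fold axis h@2; visible region now rows[0,2) x cols[4,8) = 2x4
Op 4 fold_up: fold axis h@1; visible region now rows[0,1) x cols[4,8) = 1x4
Op 5 fold_right: fold axis v@6; visible region now rows[0,1) x cols[6,8) = 1x2
Op 6 cut(0, 1): punch at orig (0,7); cuts so far [(0, 7)]; region rows[0,1) x cols[6,8) = 1x2
Op 7 cut(0, 0): punch at orig (0,6); cuts so far [(0, 6), (0, 7)]; region rows[0,1) x cols[6,8) = 1x2
Unfold 1 (reflect across v@6): 4 holes -> [(0, 4), (0, 5), (0, 6), (0, 7)]
Unfold 2 (reflect across h@1): 8 holes -> [(0, 4), (0, 5), (0, 6), (0, 7), (1, 4), (1, 5), (1, 6), (1, 7)]
Unfold 3 (reflect across h@2): 16 holes -> [(0, 4), (0, 5), (0, 6), (0, 7), (1, 4), (1, 5), (1, 6), (1, 7), (2, 4), (2, 5), (2, 6), (2, 7), (3, 4), (3, 5), (3, 6), (3, 7)]
Unfold 4 (reflect across h@4): 32 holes -> [(0, 4), (0, 5), (0, 6), (0, 7), (1, 4), (1, 5), (1, 6), (1, 7), (2, 4), (2, 5), (2, 6), (2, 7), (3, 4), (3, 5), (3, 6), (3, 7), (4, 4), (4, 5), (4, 6), (4, 7), (5, 4), (5, 5), (5, 6), (5, 7), (6, 4), (6, 5), (6, 6), (6, 7), (7, 4), (7, 5), (7, 6), (7, 7)]
Unfold 5 (reflect across v@4): 64 holes -> [(0, 0), (0, 1), (0, 2), (0, 3), (0, 4), (0, 5), (0, 6), (0, 7), (1, 0), (1, 1), (1, 2), (1, 3), (1, 4), (1, 5), (1, 6), (1, 7), (2, 0), (2, 1), (2, 2), (2, 3), (2, 4), (2, 5), (2, 6), (2, 7), (3, 0), (3, 1), (3, 2), (3, 3), (3, 4), (3, 5), (3, 6), (3, 7), (4, 0), (4, 1), (4, 2), (4, 3), (4, 4), (4, 5), (4, 6), (4, 7), (5, 0), (5, 1), (5, 2), (5, 3), (5, 4), (5, 5), (5, 6), (5, 7), (6, 0), (6, 1), (6, 2), (6, 3), (6, 4), (6, 5), (6, 6), (6, 7), (7, 0), (7, 1), (7, 2), (7, 3), (7, 4), (7, 5), (7, 6), (7, 7)]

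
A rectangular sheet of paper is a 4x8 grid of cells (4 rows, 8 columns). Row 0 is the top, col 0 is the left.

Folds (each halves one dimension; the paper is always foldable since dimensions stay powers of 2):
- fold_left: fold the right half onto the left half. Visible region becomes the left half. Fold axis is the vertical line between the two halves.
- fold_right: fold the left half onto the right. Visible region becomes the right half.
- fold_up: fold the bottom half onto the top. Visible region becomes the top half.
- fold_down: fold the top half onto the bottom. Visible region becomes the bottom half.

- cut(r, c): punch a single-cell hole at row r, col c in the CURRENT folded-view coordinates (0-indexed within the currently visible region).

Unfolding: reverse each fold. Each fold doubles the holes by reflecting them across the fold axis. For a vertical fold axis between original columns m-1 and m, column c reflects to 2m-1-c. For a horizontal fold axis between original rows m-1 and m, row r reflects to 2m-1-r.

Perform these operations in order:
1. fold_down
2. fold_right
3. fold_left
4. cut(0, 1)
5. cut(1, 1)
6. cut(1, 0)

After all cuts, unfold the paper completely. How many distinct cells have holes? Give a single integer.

Answer: 24

Derivation:
Op 1 fold_down: fold axis h@2; visible region now rows[2,4) x cols[0,8) = 2x8
Op 2 fold_right: fold axis v@4; visible region now rows[2,4) x cols[4,8) = 2x4
Op 3 fold_left: fold axis v@6; visible region now rows[2,4) x cols[4,6) = 2x2
Op 4 cut(0, 1): punch at orig (2,5); cuts so far [(2, 5)]; region rows[2,4) x cols[4,6) = 2x2
Op 5 cut(1, 1): punch at orig (3,5); cuts so far [(2, 5), (3, 5)]; region rows[2,4) x cols[4,6) = 2x2
Op 6 cut(1, 0): punch at orig (3,4); cuts so far [(2, 5), (3, 4), (3, 5)]; region rows[2,4) x cols[4,6) = 2x2
Unfold 1 (reflect across v@6): 6 holes -> [(2, 5), (2, 6), (3, 4), (3, 5), (3, 6), (3, 7)]
Unfold 2 (reflect across v@4): 12 holes -> [(2, 1), (2, 2), (2, 5), (2, 6), (3, 0), (3, 1), (3, 2), (3, 3), (3, 4), (3, 5), (3, 6), (3, 7)]
Unfold 3 (reflect across h@2): 24 holes -> [(0, 0), (0, 1), (0, 2), (0, 3), (0, 4), (0, 5), (0, 6), (0, 7), (1, 1), (1, 2), (1, 5), (1, 6), (2, 1), (2, 2), (2, 5), (2, 6), (3, 0), (3, 1), (3, 2), (3, 3), (3, 4), (3, 5), (3, 6), (3, 7)]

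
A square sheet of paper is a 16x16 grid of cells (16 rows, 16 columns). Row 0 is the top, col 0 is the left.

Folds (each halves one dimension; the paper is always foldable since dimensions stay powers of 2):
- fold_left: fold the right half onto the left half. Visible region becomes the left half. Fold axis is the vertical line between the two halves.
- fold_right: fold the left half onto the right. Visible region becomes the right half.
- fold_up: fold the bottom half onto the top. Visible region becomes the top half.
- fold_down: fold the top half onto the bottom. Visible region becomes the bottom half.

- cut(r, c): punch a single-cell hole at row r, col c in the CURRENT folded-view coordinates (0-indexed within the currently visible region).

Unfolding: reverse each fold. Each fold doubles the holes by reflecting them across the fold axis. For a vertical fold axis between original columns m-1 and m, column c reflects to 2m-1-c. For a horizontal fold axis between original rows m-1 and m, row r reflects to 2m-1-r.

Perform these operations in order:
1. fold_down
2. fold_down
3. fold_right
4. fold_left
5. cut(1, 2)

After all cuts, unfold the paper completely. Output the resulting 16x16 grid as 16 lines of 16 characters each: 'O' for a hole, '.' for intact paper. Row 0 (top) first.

Op 1 fold_down: fold axis h@8; visible region now rows[8,16) x cols[0,16) = 8x16
Op 2 fold_down: fold axis h@12; visible region now rows[12,16) x cols[0,16) = 4x16
Op 3 fold_right: fold axis v@8; visible region now rows[12,16) x cols[8,16) = 4x8
Op 4 fold_left: fold axis v@12; visible region now rows[12,16) x cols[8,12) = 4x4
Op 5 cut(1, 2): punch at orig (13,10); cuts so far [(13, 10)]; region rows[12,16) x cols[8,12) = 4x4
Unfold 1 (reflect across v@12): 2 holes -> [(13, 10), (13, 13)]
Unfold 2 (reflect across v@8): 4 holes -> [(13, 2), (13, 5), (13, 10), (13, 13)]
Unfold 3 (reflect across h@12): 8 holes -> [(10, 2), (10, 5), (10, 10), (10, 13), (13, 2), (13, 5), (13, 10), (13, 13)]
Unfold 4 (reflect across h@8): 16 holes -> [(2, 2), (2, 5), (2, 10), (2, 13), (5, 2), (5, 5), (5, 10), (5, 13), (10, 2), (10, 5), (10, 10), (10, 13), (13, 2), (13, 5), (13, 10), (13, 13)]

Answer: ................
................
..O..O....O..O..
................
................
..O..O....O..O..
................
................
................
................
..O..O....O..O..
................
................
..O..O....O..O..
................
................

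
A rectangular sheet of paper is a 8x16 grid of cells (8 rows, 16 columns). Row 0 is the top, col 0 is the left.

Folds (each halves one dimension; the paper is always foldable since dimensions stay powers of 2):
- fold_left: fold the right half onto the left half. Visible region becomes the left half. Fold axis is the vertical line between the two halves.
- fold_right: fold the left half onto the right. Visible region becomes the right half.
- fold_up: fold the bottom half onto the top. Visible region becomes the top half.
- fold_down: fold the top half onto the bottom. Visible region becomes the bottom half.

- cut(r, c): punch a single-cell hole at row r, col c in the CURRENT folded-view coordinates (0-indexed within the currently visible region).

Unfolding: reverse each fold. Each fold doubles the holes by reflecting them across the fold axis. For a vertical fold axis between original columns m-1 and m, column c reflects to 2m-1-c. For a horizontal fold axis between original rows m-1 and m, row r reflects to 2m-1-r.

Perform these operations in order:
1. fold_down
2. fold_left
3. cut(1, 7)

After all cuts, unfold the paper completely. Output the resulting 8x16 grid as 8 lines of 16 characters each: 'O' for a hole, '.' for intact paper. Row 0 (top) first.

Answer: ................
................
.......OO.......
................
................
.......OO.......
................
................

Derivation:
Op 1 fold_down: fold axis h@4; visible region now rows[4,8) x cols[0,16) = 4x16
Op 2 fold_left: fold axis v@8; visible region now rows[4,8) x cols[0,8) = 4x8
Op 3 cut(1, 7): punch at orig (5,7); cuts so far [(5, 7)]; region rows[4,8) x cols[0,8) = 4x8
Unfold 1 (reflect across v@8): 2 holes -> [(5, 7), (5, 8)]
Unfold 2 (reflect across h@4): 4 holes -> [(2, 7), (2, 8), (5, 7), (5, 8)]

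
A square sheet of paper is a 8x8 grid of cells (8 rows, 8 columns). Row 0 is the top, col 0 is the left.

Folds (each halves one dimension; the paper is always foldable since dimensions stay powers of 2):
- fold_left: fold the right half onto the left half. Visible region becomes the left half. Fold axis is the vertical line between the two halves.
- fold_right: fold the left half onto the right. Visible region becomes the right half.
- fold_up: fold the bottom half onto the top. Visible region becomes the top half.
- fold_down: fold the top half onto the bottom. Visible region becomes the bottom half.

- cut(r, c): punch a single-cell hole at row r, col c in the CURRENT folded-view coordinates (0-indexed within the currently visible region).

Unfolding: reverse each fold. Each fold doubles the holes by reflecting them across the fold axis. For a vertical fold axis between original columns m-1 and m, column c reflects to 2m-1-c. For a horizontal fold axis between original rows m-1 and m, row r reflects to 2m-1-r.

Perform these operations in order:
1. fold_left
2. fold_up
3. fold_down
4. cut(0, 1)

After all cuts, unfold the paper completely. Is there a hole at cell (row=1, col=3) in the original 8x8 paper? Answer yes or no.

Answer: no

Derivation:
Op 1 fold_left: fold axis v@4; visible region now rows[0,8) x cols[0,4) = 8x4
Op 2 fold_up: fold axis h@4; visible region now rows[0,4) x cols[0,4) = 4x4
Op 3 fold_down: fold axis h@2; visible region now rows[2,4) x cols[0,4) = 2x4
Op 4 cut(0, 1): punch at orig (2,1); cuts so far [(2, 1)]; region rows[2,4) x cols[0,4) = 2x4
Unfold 1 (reflect across h@2): 2 holes -> [(1, 1), (2, 1)]
Unfold 2 (reflect across h@4): 4 holes -> [(1, 1), (2, 1), (5, 1), (6, 1)]
Unfold 3 (reflect across v@4): 8 holes -> [(1, 1), (1, 6), (2, 1), (2, 6), (5, 1), (5, 6), (6, 1), (6, 6)]
Holes: [(1, 1), (1, 6), (2, 1), (2, 6), (5, 1), (5, 6), (6, 1), (6, 6)]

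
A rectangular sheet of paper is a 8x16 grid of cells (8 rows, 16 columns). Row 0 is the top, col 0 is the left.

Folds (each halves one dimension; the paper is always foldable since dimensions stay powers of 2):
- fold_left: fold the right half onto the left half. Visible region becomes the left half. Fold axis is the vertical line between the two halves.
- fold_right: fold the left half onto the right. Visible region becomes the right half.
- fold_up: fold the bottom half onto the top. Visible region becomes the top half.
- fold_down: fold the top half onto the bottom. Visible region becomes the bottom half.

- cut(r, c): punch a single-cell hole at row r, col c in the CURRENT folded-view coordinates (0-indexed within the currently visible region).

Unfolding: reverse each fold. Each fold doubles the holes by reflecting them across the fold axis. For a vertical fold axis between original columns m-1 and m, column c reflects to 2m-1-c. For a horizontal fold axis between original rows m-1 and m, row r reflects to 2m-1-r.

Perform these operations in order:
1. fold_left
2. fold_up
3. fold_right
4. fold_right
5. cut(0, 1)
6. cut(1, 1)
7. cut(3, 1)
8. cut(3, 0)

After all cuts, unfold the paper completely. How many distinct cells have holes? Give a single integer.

Op 1 fold_left: fold axis v@8; visible region now rows[0,8) x cols[0,8) = 8x8
Op 2 fold_up: fold axis h@4; visible region now rows[0,4) x cols[0,8) = 4x8
Op 3 fold_right: fold axis v@4; visible region now rows[0,4) x cols[4,8) = 4x4
Op 4 fold_right: fold axis v@6; visible region now rows[0,4) x cols[6,8) = 4x2
Op 5 cut(0, 1): punch at orig (0,7); cuts so far [(0, 7)]; region rows[0,4) x cols[6,8) = 4x2
Op 6 cut(1, 1): punch at orig (1,7); cuts so far [(0, 7), (1, 7)]; region rows[0,4) x cols[6,8) = 4x2
Op 7 cut(3, 1): punch at orig (3,7); cuts so far [(0, 7), (1, 7), (3, 7)]; region rows[0,4) x cols[6,8) = 4x2
Op 8 cut(3, 0): punch at orig (3,6); cuts so far [(0, 7), (1, 7), (3, 6), (3, 7)]; region rows[0,4) x cols[6,8) = 4x2
Unfold 1 (reflect across v@6): 8 holes -> [(0, 4), (0, 7), (1, 4), (1, 7), (3, 4), (3, 5), (3, 6), (3, 7)]
Unfold 2 (reflect across v@4): 16 holes -> [(0, 0), (0, 3), (0, 4), (0, 7), (1, 0), (1, 3), (1, 4), (1, 7), (3, 0), (3, 1), (3, 2), (3, 3), (3, 4), (3, 5), (3, 6), (3, 7)]
Unfold 3 (reflect across h@4): 32 holes -> [(0, 0), (0, 3), (0, 4), (0, 7), (1, 0), (1, 3), (1, 4), (1, 7), (3, 0), (3, 1), (3, 2), (3, 3), (3, 4), (3, 5), (3, 6), (3, 7), (4, 0), (4, 1), (4, 2), (4, 3), (4, 4), (4, 5), (4, 6), (4, 7), (6, 0), (6, 3), (6, 4), (6, 7), (7, 0), (7, 3), (7, 4), (7, 7)]
Unfold 4 (reflect across v@8): 64 holes -> [(0, 0), (0, 3), (0, 4), (0, 7), (0, 8), (0, 11), (0, 12), (0, 15), (1, 0), (1, 3), (1, 4), (1, 7), (1, 8), (1, 11), (1, 12), (1, 15), (3, 0), (3, 1), (3, 2), (3, 3), (3, 4), (3, 5), (3, 6), (3, 7), (3, 8), (3, 9), (3, 10), (3, 11), (3, 12), (3, 13), (3, 14), (3, 15), (4, 0), (4, 1), (4, 2), (4, 3), (4, 4), (4, 5), (4, 6), (4, 7), (4, 8), (4, 9), (4, 10), (4, 11), (4, 12), (4, 13), (4, 14), (4, 15), (6, 0), (6, 3), (6, 4), (6, 7), (6, 8), (6, 11), (6, 12), (6, 15), (7, 0), (7, 3), (7, 4), (7, 7), (7, 8), (7, 11), (7, 12), (7, 15)]

Answer: 64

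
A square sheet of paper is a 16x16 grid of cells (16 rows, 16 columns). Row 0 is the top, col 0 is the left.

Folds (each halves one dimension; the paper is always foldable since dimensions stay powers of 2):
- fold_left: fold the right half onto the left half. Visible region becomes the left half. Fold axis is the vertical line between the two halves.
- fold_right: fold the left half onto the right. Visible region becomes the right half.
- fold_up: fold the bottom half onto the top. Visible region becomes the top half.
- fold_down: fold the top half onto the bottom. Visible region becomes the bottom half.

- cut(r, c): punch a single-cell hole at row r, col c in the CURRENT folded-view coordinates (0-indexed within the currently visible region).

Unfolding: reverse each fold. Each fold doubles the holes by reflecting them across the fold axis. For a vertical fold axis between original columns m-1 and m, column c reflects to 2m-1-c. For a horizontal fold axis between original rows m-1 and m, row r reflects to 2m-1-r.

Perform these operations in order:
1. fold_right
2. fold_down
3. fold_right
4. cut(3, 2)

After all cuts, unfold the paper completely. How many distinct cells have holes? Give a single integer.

Answer: 8

Derivation:
Op 1 fold_right: fold axis v@8; visible region now rows[0,16) x cols[8,16) = 16x8
Op 2 fold_down: fold axis h@8; visible region now rows[8,16) x cols[8,16) = 8x8
Op 3 fold_right: fold axis v@12; visible region now rows[8,16) x cols[12,16) = 8x4
Op 4 cut(3, 2): punch at orig (11,14); cuts so far [(11, 14)]; region rows[8,16) x cols[12,16) = 8x4
Unfold 1 (reflect across v@12): 2 holes -> [(11, 9), (11, 14)]
Unfold 2 (reflect across h@8): 4 holes -> [(4, 9), (4, 14), (11, 9), (11, 14)]
Unfold 3 (reflect across v@8): 8 holes -> [(4, 1), (4, 6), (4, 9), (4, 14), (11, 1), (11, 6), (11, 9), (11, 14)]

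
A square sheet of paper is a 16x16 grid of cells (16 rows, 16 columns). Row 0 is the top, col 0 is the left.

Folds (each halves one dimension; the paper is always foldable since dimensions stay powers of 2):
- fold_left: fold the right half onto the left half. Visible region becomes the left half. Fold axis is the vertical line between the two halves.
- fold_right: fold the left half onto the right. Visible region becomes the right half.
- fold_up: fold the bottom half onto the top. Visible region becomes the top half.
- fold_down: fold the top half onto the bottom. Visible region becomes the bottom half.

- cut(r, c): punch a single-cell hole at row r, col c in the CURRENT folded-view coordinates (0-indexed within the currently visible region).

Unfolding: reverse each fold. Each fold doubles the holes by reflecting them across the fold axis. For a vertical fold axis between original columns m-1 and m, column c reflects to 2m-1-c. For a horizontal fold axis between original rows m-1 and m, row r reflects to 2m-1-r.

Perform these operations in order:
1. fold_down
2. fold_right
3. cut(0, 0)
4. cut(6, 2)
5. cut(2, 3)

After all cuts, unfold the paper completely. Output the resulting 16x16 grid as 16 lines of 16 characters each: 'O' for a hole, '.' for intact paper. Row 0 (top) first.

Op 1 fold_down: fold axis h@8; visible region now rows[8,16) x cols[0,16) = 8x16
Op 2 fold_right: fold axis v@8; visible region now rows[8,16) x cols[8,16) = 8x8
Op 3 cut(0, 0): punch at orig (8,8); cuts so far [(8, 8)]; region rows[8,16) x cols[8,16) = 8x8
Op 4 cut(6, 2): punch at orig (14,10); cuts so far [(8, 8), (14, 10)]; region rows[8,16) x cols[8,16) = 8x8
Op 5 cut(2, 3): punch at orig (10,11); cuts so far [(8, 8), (10, 11), (14, 10)]; region rows[8,16) x cols[8,16) = 8x8
Unfold 1 (reflect across v@8): 6 holes -> [(8, 7), (8, 8), (10, 4), (10, 11), (14, 5), (14, 10)]
Unfold 2 (reflect across h@8): 12 holes -> [(1, 5), (1, 10), (5, 4), (5, 11), (7, 7), (7, 8), (8, 7), (8, 8), (10, 4), (10, 11), (14, 5), (14, 10)]

Answer: ................
.....O....O.....
................
................
................
....O......O....
................
.......OO.......
.......OO.......
................
....O......O....
................
................
................
.....O....O.....
................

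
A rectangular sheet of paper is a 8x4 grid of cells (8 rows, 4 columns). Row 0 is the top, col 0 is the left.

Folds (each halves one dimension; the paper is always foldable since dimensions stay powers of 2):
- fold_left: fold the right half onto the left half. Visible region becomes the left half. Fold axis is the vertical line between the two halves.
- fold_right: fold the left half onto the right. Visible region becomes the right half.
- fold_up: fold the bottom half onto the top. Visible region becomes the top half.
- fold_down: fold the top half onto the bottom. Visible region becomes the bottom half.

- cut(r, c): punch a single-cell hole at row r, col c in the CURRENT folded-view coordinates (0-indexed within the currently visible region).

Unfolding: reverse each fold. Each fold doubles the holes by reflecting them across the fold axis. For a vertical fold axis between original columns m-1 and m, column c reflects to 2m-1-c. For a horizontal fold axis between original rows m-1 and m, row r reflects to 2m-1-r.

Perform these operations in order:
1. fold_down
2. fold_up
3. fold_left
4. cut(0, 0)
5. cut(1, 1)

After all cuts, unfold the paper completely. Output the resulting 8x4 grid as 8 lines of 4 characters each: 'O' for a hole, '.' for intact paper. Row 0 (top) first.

Op 1 fold_down: fold axis h@4; visible region now rows[4,8) x cols[0,4) = 4x4
Op 2 fold_up: fold axis h@6; visible region now rows[4,6) x cols[0,4) = 2x4
Op 3 fold_left: fold axis v@2; visible region now rows[4,6) x cols[0,2) = 2x2
Op 4 cut(0, 0): punch at orig (4,0); cuts so far [(4, 0)]; region rows[4,6) x cols[0,2) = 2x2
Op 5 cut(1, 1): punch at orig (5,1); cuts so far [(4, 0), (5, 1)]; region rows[4,6) x cols[0,2) = 2x2
Unfold 1 (reflect across v@2): 4 holes -> [(4, 0), (4, 3), (5, 1), (5, 2)]
Unfold 2 (reflect across h@6): 8 holes -> [(4, 0), (4, 3), (5, 1), (5, 2), (6, 1), (6, 2), (7, 0), (7, 3)]
Unfold 3 (reflect across h@4): 16 holes -> [(0, 0), (0, 3), (1, 1), (1, 2), (2, 1), (2, 2), (3, 0), (3, 3), (4, 0), (4, 3), (5, 1), (5, 2), (6, 1), (6, 2), (7, 0), (7, 3)]

Answer: O..O
.OO.
.OO.
O..O
O..O
.OO.
.OO.
O..O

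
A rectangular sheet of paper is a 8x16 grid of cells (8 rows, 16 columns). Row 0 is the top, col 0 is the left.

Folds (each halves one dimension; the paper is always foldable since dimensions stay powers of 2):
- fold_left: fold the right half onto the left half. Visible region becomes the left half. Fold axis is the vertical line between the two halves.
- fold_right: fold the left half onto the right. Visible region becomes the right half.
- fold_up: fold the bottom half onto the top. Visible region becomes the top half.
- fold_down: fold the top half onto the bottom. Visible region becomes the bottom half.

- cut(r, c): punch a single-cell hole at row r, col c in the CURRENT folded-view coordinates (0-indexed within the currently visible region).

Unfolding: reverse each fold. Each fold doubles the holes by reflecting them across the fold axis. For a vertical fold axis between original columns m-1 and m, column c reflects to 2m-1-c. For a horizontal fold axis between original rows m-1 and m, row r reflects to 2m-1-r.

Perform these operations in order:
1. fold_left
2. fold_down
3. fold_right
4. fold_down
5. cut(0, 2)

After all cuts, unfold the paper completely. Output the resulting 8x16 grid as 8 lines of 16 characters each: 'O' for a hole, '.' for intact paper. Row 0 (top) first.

Answer: ................
.O....O..O....O.
.O....O..O....O.
................
................
.O....O..O....O.
.O....O..O....O.
................

Derivation:
Op 1 fold_left: fold axis v@8; visible region now rows[0,8) x cols[0,8) = 8x8
Op 2 fold_down: fold axis h@4; visible region now rows[4,8) x cols[0,8) = 4x8
Op 3 fold_right: fold axis v@4; visible region now rows[4,8) x cols[4,8) = 4x4
Op 4 fold_down: fold axis h@6; visible region now rows[6,8) x cols[4,8) = 2x4
Op 5 cut(0, 2): punch at orig (6,6); cuts so far [(6, 6)]; region rows[6,8) x cols[4,8) = 2x4
Unfold 1 (reflect across h@6): 2 holes -> [(5, 6), (6, 6)]
Unfold 2 (reflect across v@4): 4 holes -> [(5, 1), (5, 6), (6, 1), (6, 6)]
Unfold 3 (reflect across h@4): 8 holes -> [(1, 1), (1, 6), (2, 1), (2, 6), (5, 1), (5, 6), (6, 1), (6, 6)]
Unfold 4 (reflect across v@8): 16 holes -> [(1, 1), (1, 6), (1, 9), (1, 14), (2, 1), (2, 6), (2, 9), (2, 14), (5, 1), (5, 6), (5, 9), (5, 14), (6, 1), (6, 6), (6, 9), (6, 14)]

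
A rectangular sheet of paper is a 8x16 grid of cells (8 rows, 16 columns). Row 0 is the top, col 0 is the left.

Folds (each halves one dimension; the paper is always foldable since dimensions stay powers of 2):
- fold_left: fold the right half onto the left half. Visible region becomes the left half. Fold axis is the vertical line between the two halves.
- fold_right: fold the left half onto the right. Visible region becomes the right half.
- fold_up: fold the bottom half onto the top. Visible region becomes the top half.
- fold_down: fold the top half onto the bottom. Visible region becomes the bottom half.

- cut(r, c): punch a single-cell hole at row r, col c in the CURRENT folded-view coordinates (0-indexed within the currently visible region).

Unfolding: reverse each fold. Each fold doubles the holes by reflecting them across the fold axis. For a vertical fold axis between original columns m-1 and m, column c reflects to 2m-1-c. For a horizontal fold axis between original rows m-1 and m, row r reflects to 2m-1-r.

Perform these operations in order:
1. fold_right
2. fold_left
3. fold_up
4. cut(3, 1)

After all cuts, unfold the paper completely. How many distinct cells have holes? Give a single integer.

Op 1 fold_right: fold axis v@8; visible region now rows[0,8) x cols[8,16) = 8x8
Op 2 fold_left: fold axis v@12; visible region now rows[0,8) x cols[8,12) = 8x4
Op 3 fold_up: fold axis h@4; visible region now rows[0,4) x cols[8,12) = 4x4
Op 4 cut(3, 1): punch at orig (3,9); cuts so far [(3, 9)]; region rows[0,4) x cols[8,12) = 4x4
Unfold 1 (reflect across h@4): 2 holes -> [(3, 9), (4, 9)]
Unfold 2 (reflect across v@12): 4 holes -> [(3, 9), (3, 14), (4, 9), (4, 14)]
Unfold 3 (reflect across v@8): 8 holes -> [(3, 1), (3, 6), (3, 9), (3, 14), (4, 1), (4, 6), (4, 9), (4, 14)]

Answer: 8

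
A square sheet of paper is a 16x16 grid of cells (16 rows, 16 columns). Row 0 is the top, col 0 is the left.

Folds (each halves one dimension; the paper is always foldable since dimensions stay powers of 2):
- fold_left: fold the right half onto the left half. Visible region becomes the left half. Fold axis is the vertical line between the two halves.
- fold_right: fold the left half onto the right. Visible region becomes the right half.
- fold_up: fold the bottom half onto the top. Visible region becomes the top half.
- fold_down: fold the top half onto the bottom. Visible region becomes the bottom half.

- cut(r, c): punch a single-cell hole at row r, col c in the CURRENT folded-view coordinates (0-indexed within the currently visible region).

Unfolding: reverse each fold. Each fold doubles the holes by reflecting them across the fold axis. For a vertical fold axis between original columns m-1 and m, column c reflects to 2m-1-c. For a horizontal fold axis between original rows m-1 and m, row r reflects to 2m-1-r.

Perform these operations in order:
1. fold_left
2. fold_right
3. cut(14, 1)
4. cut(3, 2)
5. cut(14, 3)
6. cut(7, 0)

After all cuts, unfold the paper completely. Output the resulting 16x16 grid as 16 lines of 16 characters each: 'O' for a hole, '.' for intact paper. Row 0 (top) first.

Op 1 fold_left: fold axis v@8; visible region now rows[0,16) x cols[0,8) = 16x8
Op 2 fold_right: fold axis v@4; visible region now rows[0,16) x cols[4,8) = 16x4
Op 3 cut(14, 1): punch at orig (14,5); cuts so far [(14, 5)]; region rows[0,16) x cols[4,8) = 16x4
Op 4 cut(3, 2): punch at orig (3,6); cuts so far [(3, 6), (14, 5)]; region rows[0,16) x cols[4,8) = 16x4
Op 5 cut(14, 3): punch at orig (14,7); cuts so far [(3, 6), (14, 5), (14, 7)]; region rows[0,16) x cols[4,8) = 16x4
Op 6 cut(7, 0): punch at orig (7,4); cuts so far [(3, 6), (7, 4), (14, 5), (14, 7)]; region rows[0,16) x cols[4,8) = 16x4
Unfold 1 (reflect across v@4): 8 holes -> [(3, 1), (3, 6), (7, 3), (7, 4), (14, 0), (14, 2), (14, 5), (14, 7)]
Unfold 2 (reflect across v@8): 16 holes -> [(3, 1), (3, 6), (3, 9), (3, 14), (7, 3), (7, 4), (7, 11), (7, 12), (14, 0), (14, 2), (14, 5), (14, 7), (14, 8), (14, 10), (14, 13), (14, 15)]

Answer: ................
................
................
.O....O..O....O.
................
................
................
...OO......OO...
................
................
................
................
................
................
O.O..O.OO.O..O.O
................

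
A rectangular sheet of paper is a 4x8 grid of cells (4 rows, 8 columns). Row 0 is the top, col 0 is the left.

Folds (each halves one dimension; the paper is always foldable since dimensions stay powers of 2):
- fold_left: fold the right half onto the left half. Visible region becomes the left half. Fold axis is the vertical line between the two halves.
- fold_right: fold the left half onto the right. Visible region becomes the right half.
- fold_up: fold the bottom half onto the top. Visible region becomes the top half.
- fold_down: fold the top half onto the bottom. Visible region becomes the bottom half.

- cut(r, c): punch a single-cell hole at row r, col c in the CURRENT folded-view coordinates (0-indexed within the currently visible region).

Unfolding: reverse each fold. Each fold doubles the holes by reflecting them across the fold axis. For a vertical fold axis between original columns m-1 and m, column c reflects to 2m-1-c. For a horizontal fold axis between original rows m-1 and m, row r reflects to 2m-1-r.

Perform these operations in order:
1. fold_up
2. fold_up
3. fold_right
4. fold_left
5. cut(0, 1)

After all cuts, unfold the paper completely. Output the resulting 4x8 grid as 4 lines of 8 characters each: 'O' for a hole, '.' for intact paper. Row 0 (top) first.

Op 1 fold_up: fold axis h@2; visible region now rows[0,2) x cols[0,8) = 2x8
Op 2 fold_up: fold axis h@1; visible region now rows[0,1) x cols[0,8) = 1x8
Op 3 fold_right: fold axis v@4; visible region now rows[0,1) x cols[4,8) = 1x4
Op 4 fold_left: fold axis v@6; visible region now rows[0,1) x cols[4,6) = 1x2
Op 5 cut(0, 1): punch at orig (0,5); cuts so far [(0, 5)]; region rows[0,1) x cols[4,6) = 1x2
Unfold 1 (reflect across v@6): 2 holes -> [(0, 5), (0, 6)]
Unfold 2 (reflect across v@4): 4 holes -> [(0, 1), (0, 2), (0, 5), (0, 6)]
Unfold 3 (reflect across h@1): 8 holes -> [(0, 1), (0, 2), (0, 5), (0, 6), (1, 1), (1, 2), (1, 5), (1, 6)]
Unfold 4 (reflect across h@2): 16 holes -> [(0, 1), (0, 2), (0, 5), (0, 6), (1, 1), (1, 2), (1, 5), (1, 6), (2, 1), (2, 2), (2, 5), (2, 6), (3, 1), (3, 2), (3, 5), (3, 6)]

Answer: .OO..OO.
.OO..OO.
.OO..OO.
.OO..OO.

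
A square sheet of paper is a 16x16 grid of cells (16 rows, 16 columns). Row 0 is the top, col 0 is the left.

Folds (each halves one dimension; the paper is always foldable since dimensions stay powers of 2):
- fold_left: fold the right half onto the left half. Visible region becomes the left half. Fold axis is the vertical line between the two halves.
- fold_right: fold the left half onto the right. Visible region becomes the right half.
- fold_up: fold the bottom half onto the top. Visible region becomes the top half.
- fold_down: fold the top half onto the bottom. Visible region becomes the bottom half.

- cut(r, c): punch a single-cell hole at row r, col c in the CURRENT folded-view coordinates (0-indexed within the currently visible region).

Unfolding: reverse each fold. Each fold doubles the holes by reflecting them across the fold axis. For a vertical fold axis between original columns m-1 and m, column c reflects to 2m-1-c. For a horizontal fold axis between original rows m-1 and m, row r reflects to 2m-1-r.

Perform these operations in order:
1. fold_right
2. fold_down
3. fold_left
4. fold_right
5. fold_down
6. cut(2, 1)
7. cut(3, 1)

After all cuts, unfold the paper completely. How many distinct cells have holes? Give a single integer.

Answer: 64

Derivation:
Op 1 fold_right: fold axis v@8; visible region now rows[0,16) x cols[8,16) = 16x8
Op 2 fold_down: fold axis h@8; visible region now rows[8,16) x cols[8,16) = 8x8
Op 3 fold_left: fold axis v@12; visible region now rows[8,16) x cols[8,12) = 8x4
Op 4 fold_right: fold axis v@10; visible region now rows[8,16) x cols[10,12) = 8x2
Op 5 fold_down: fold axis h@12; visible region now rows[12,16) x cols[10,12) = 4x2
Op 6 cut(2, 1): punch at orig (14,11); cuts so far [(14, 11)]; region rows[12,16) x cols[10,12) = 4x2
Op 7 cut(3, 1): punch at orig (15,11); cuts so far [(14, 11), (15, 11)]; region rows[12,16) x cols[10,12) = 4x2
Unfold 1 (reflect across h@12): 4 holes -> [(8, 11), (9, 11), (14, 11), (15, 11)]
Unfold 2 (reflect across v@10): 8 holes -> [(8, 8), (8, 11), (9, 8), (9, 11), (14, 8), (14, 11), (15, 8), (15, 11)]
Unfold 3 (reflect across v@12): 16 holes -> [(8, 8), (8, 11), (8, 12), (8, 15), (9, 8), (9, 11), (9, 12), (9, 15), (14, 8), (14, 11), (14, 12), (14, 15), (15, 8), (15, 11), (15, 12), (15, 15)]
Unfold 4 (reflect across h@8): 32 holes -> [(0, 8), (0, 11), (0, 12), (0, 15), (1, 8), (1, 11), (1, 12), (1, 15), (6, 8), (6, 11), (6, 12), (6, 15), (7, 8), (7, 11), (7, 12), (7, 15), (8, 8), (8, 11), (8, 12), (8, 15), (9, 8), (9, 11), (9, 12), (9, 15), (14, 8), (14, 11), (14, 12), (14, 15), (15, 8), (15, 11), (15, 12), (15, 15)]
Unfold 5 (reflect across v@8): 64 holes -> [(0, 0), (0, 3), (0, 4), (0, 7), (0, 8), (0, 11), (0, 12), (0, 15), (1, 0), (1, 3), (1, 4), (1, 7), (1, 8), (1, 11), (1, 12), (1, 15), (6, 0), (6, 3), (6, 4), (6, 7), (6, 8), (6, 11), (6, 12), (6, 15), (7, 0), (7, 3), (7, 4), (7, 7), (7, 8), (7, 11), (7, 12), (7, 15), (8, 0), (8, 3), (8, 4), (8, 7), (8, 8), (8, 11), (8, 12), (8, 15), (9, 0), (9, 3), (9, 4), (9, 7), (9, 8), (9, 11), (9, 12), (9, 15), (14, 0), (14, 3), (14, 4), (14, 7), (14, 8), (14, 11), (14, 12), (14, 15), (15, 0), (15, 3), (15, 4), (15, 7), (15, 8), (15, 11), (15, 12), (15, 15)]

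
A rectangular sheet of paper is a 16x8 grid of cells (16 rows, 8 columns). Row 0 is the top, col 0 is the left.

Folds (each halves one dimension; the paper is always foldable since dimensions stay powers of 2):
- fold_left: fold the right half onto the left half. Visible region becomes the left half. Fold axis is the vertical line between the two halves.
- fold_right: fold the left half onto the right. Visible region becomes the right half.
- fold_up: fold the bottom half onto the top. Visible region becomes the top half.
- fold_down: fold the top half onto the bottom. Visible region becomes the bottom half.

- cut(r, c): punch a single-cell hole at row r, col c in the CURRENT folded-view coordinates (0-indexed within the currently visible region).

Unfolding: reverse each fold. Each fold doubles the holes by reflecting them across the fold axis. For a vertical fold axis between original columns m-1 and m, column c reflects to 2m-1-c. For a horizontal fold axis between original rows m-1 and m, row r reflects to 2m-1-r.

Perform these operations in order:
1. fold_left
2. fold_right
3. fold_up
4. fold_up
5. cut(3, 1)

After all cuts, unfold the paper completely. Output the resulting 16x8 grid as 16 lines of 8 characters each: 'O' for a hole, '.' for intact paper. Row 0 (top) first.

Op 1 fold_left: fold axis v@4; visible region now rows[0,16) x cols[0,4) = 16x4
Op 2 fold_right: fold axis v@2; visible region now rows[0,16) x cols[2,4) = 16x2
Op 3 fold_up: fold axis h@8; visible region now rows[0,8) x cols[2,4) = 8x2
Op 4 fold_up: fold axis h@4; visible region now rows[0,4) x cols[2,4) = 4x2
Op 5 cut(3, 1): punch at orig (3,3); cuts so far [(3, 3)]; region rows[0,4) x cols[2,4) = 4x2
Unfold 1 (reflect across h@4): 2 holes -> [(3, 3), (4, 3)]
Unfold 2 (reflect across h@8): 4 holes -> [(3, 3), (4, 3), (11, 3), (12, 3)]
Unfold 3 (reflect across v@2): 8 holes -> [(3, 0), (3, 3), (4, 0), (4, 3), (11, 0), (11, 3), (12, 0), (12, 3)]
Unfold 4 (reflect across v@4): 16 holes -> [(3, 0), (3, 3), (3, 4), (3, 7), (4, 0), (4, 3), (4, 4), (4, 7), (11, 0), (11, 3), (11, 4), (11, 7), (12, 0), (12, 3), (12, 4), (12, 7)]

Answer: ........
........
........
O..OO..O
O..OO..O
........
........
........
........
........
........
O..OO..O
O..OO..O
........
........
........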